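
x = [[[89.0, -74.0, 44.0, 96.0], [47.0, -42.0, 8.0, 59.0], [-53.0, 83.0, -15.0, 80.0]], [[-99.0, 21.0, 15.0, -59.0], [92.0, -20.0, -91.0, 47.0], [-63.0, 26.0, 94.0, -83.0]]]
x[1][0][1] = 21.0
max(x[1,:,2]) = 94.0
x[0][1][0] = 47.0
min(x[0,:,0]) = -53.0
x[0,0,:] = [89.0, -74.0, 44.0, 96.0]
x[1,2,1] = 26.0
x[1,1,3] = 47.0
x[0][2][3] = 80.0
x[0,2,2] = -15.0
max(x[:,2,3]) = 80.0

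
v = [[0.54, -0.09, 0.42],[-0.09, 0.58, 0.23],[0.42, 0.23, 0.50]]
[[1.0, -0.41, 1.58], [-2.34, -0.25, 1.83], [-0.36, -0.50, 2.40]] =v @ [[-0.11, -0.06, 0.30], [-4.65, -0.08, 1.72], [1.52, -0.91, 3.75]]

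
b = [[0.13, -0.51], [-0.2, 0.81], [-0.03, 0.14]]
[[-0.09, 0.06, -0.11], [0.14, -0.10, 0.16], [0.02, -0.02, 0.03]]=b@[[0.15, 0.09, -0.46],[0.21, -0.1, 0.09]]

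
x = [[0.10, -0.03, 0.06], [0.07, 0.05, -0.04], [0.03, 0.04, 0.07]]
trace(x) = 0.22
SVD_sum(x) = [[0.10,  0.01,  0.06], [0.04,  0.0,  0.02], [0.05,  0.00,  0.03]] + [[-0.01, -0.01, 0.02],[0.03, 0.04, -0.06],[-0.01, -0.01, 0.02]] + [[0.01,-0.03,-0.01],[-0.0,0.01,0.00],[-0.02,0.05,0.02]]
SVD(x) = [[-0.83,0.23,-0.51], [-0.32,-0.94,0.09], [-0.46,0.24,0.85]] @ diag([0.1379587951513852, 0.0890373463966429, 0.06276720311613658]) @ [[-0.86,-0.07,-0.5], [-0.41,-0.5,0.77], [-0.30,0.86,0.4]]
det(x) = 0.00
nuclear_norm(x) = 0.29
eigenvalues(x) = [(0.13+0j), (0.04+0.06j), (0.04-0.06j)]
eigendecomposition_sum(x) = [[(0.08-0j),(0.01+0j),0.07-0.00j],[(0.04-0j),0.00+0.00j,0.03-0.00j],[(0.06-0j),0j,(0.05-0j)]] + [[0.01+0.01j, (-0.02+0.01j), -0.00-0.02j],  [0.02-0.02j, (0.02+0.03j), (-0.04+0.01j)],  [-0.01-0.01j, (0.02-0.01j), (0.01+0.02j)]] + [[0.01-0.01j,(-0.02-0.01j),(-0+0.02j)], [0.02+0.02j,0.02-0.03j,(-0.04-0.01j)], [-0.01+0.01j,(0.02+0.01j),(0.01-0.02j)]]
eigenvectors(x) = [[-0.74+0.00j, (-0.07+0.42j), (-0.07-0.42j)], [-0.35+0.00j, (0.77+0j), (0.77-0j)], [(-0.58+0j), 0.01-0.47j, 0.01+0.47j]]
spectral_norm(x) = 0.14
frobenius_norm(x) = 0.18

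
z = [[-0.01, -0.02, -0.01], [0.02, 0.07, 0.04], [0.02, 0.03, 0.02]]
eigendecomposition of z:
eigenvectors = [[-0.24,0.6,0.21], [0.9,0.24,-0.56], [0.36,-0.76,0.8]]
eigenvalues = [0.08, -0.01, 0.0]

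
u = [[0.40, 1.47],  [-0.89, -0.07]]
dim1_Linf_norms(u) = [1.47, 0.89]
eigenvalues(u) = [(0.17+1.12j), (0.17-1.12j)]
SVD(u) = [[0.96, -0.27], [-0.27, -0.96]] @ diag([1.564742814003833, 0.8182175297702718]) @ [[0.4, 0.92], [0.92, -0.4]]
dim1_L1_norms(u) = [1.87, 0.96]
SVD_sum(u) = [[0.60, 1.38], [-0.17, -0.38]] + [[-0.2, 0.09], [-0.72, 0.31]]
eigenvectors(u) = [[(0.79+0j),0.79-0.00j], [(-0.13+0.6j),-0.13-0.60j]]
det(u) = 1.28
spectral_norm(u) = 1.56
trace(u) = 0.33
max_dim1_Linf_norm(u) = 1.47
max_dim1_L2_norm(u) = 1.52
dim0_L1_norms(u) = [1.29, 1.54]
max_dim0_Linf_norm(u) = 1.47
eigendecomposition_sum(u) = [[0.20+0.54j, (0.74-0.11j)], [(-0.44+0.07j), (-0.03+0.58j)]] + [[(0.2-0.54j), (0.74+0.11j)], [(-0.44-0.07j), (-0.03-0.58j)]]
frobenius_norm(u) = 1.77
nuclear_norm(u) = 2.38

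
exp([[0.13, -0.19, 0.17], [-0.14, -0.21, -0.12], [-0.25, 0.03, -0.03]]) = [[1.13, -0.18, 0.19], [-0.12, 0.82, -0.12], [-0.26, 0.05, 0.95]]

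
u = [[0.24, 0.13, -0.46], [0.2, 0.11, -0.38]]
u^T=[[0.24, 0.2], [0.13, 0.11], [-0.46, -0.38]]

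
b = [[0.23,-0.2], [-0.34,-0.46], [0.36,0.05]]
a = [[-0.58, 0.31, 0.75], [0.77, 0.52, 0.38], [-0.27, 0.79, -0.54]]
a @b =[[0.03, 0.01], [0.14, -0.37], [-0.53, -0.34]]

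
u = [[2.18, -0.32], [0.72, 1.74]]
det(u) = 4.02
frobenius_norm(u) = 2.90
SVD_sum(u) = [[1.98, 0.48], [1.08, 0.26]] + [[0.2, -0.8], [-0.36, 1.48]]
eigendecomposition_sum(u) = [[(1.09-0.29j), (-0.16+0.74j)], [(0.36-1.65j), 0.87+0.72j]] + [[(1.09+0.29j), -0.16-0.74j], [(0.36+1.65j), (0.87-0.72j)]]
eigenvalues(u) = [(1.96+0.43j), (1.96-0.43j)]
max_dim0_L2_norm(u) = 2.3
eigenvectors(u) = [[0.25+0.49j,0.25-0.49j], [0.83+0.00j,(0.83-0j)]]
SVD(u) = [[-0.88,-0.48], [-0.48,0.88]] @ diag([2.3251280718482223, 1.730485321955482]) @ [[-0.97, -0.24], [-0.24, 0.97]]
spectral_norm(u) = 2.33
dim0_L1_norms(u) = [2.9, 2.06]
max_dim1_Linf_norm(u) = 2.18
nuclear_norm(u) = 4.06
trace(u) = 3.92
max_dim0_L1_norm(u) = 2.9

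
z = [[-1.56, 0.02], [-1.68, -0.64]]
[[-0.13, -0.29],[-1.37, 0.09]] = z @ [[0.11,0.18], [1.85,-0.62]]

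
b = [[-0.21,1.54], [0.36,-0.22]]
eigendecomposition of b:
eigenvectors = [[0.90, -0.90],[0.43, 0.44]]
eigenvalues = [0.53, -0.96]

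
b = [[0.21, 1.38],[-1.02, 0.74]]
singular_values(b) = [1.61, 0.97]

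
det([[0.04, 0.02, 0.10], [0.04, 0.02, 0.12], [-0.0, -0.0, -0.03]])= 0.000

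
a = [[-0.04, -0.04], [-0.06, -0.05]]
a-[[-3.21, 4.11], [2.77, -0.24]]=[[3.17, -4.15], [-2.83, 0.19]]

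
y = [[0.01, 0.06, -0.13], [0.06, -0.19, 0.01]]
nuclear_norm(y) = 0.34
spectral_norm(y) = 0.21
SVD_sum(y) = [[-0.02, 0.09, -0.03],[0.04, -0.18, 0.06]] + [[0.03, -0.03, -0.1],  [0.02, -0.01, -0.05]]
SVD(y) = [[-0.44, 0.90], [0.90, 0.44]] @ diag([0.21364856980305508, 0.12146723270540537]) @ [[0.23,-0.92,0.31], [0.29,-0.24,-0.93]]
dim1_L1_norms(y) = [0.2, 0.26]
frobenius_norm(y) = 0.25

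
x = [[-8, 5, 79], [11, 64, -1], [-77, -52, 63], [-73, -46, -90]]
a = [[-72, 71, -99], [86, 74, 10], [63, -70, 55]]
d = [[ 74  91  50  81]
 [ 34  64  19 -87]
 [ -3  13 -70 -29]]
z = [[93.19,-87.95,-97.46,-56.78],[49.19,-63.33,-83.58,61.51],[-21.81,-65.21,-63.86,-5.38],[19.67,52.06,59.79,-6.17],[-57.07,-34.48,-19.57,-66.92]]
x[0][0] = -8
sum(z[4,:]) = -178.04000000000002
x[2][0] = -77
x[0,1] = 5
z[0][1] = -87.95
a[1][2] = 10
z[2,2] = -63.86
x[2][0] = -77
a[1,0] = 86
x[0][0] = -8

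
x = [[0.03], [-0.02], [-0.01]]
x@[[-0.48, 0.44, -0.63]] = [[-0.01, 0.01, -0.02], [0.01, -0.01, 0.01], [0.00, -0.0, 0.01]]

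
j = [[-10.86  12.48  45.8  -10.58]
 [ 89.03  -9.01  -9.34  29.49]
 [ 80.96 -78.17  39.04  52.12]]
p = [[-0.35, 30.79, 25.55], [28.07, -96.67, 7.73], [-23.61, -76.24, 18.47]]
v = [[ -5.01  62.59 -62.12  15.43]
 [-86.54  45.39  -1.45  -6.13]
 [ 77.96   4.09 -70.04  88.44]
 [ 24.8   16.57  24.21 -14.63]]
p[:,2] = [25.55, 7.73, 18.47]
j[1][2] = -9.34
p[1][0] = 28.07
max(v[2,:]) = 88.44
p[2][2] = 18.47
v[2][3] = 88.44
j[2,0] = 80.96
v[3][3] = -14.63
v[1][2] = -1.45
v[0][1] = 62.59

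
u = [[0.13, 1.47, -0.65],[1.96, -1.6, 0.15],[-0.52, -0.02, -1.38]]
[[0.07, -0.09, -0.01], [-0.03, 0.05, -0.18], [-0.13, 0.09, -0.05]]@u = [[-0.16, 0.25, -0.05], [0.19, -0.12, 0.28], [0.19, -0.33, 0.17]]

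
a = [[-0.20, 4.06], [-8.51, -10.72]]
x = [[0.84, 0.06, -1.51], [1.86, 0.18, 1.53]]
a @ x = [[7.38, 0.72, 6.51], [-27.09, -2.44, -3.55]]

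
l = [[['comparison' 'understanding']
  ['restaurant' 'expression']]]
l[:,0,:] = [['comparison', 'understanding']]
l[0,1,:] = ['restaurant', 'expression']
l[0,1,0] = 'restaurant'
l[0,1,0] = 'restaurant'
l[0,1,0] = 'restaurant'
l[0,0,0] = 'comparison'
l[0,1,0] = 'restaurant'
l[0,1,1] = 'expression'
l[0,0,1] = 'understanding'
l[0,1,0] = 'restaurant'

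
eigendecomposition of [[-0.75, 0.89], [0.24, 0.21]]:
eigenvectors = [[-0.98, -0.61], [0.2, -0.79]]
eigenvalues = [-0.94, 0.4]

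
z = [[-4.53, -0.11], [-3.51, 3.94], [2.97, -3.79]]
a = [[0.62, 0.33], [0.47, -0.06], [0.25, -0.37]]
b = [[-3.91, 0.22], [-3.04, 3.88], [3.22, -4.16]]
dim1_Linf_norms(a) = [0.62, 0.47, 0.37]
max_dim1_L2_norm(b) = 5.26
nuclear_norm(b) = 10.48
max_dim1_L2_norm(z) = 5.28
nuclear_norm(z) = 11.05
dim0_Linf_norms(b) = [3.91, 4.16]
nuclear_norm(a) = 1.31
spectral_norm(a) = 0.83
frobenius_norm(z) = 8.46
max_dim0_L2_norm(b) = 5.91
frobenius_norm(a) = 0.96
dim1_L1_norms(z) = [4.64, 7.45, 6.76]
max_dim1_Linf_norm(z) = 4.53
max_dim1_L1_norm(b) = 7.38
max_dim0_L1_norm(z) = 11.01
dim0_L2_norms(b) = [5.91, 5.69]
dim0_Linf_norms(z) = [4.53, 3.94]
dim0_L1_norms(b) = [10.17, 8.26]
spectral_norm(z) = 7.81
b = a + z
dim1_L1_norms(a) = [0.95, 0.53, 0.62]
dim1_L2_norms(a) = [0.7, 0.47, 0.45]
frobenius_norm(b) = 8.20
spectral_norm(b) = 7.73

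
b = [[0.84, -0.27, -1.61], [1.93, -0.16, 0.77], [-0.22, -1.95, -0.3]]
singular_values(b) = [2.13, 2.12, 1.62]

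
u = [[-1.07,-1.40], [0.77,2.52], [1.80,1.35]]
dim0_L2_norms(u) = [2.23, 3.18]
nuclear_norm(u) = 4.81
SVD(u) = [[-0.47, -0.12], [0.68, -0.68], [0.57, 0.72]] @ diag([3.736959325725622, 1.0704368257269103]) @ [[0.55, 0.84], [0.84, -0.55]]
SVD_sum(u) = [[-0.96, -1.47], [1.38, 2.12], [1.16, 1.77]] + [[-0.11,0.07], [-0.61,0.40], [0.64,-0.42]]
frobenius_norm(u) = 3.89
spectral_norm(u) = 3.74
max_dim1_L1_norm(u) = 3.29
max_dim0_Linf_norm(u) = 2.52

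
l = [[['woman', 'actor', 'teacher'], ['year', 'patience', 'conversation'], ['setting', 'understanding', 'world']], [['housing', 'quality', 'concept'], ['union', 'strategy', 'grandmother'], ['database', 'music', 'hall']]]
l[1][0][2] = 'concept'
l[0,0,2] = 'teacher'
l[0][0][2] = 'teacher'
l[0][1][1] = 'patience'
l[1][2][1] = 'music'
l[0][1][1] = 'patience'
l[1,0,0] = 'housing'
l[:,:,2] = [['teacher', 'conversation', 'world'], ['concept', 'grandmother', 'hall']]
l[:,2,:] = [['setting', 'understanding', 'world'], ['database', 'music', 'hall']]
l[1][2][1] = 'music'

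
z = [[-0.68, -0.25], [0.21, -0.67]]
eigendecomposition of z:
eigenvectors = [[(0.74+0j), (0.74-0j)], [(-0.01-0.68j), -0.01+0.68j]]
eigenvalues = [(-0.68+0.23j), (-0.68-0.23j)]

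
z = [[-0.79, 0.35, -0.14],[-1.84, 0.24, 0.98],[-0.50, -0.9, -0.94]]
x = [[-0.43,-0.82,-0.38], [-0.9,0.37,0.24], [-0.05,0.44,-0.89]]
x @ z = [[2.04, -0.01, -0.39],[-0.09, -0.44, 0.26],[-0.33, 0.89, 1.27]]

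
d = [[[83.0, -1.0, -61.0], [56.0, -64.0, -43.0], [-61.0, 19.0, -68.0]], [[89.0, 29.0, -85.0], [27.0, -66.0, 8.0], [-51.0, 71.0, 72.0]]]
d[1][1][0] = 27.0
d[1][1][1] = -66.0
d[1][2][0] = -51.0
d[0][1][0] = 56.0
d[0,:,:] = [[83.0, -1.0, -61.0], [56.0, -64.0, -43.0], [-61.0, 19.0, -68.0]]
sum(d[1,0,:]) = 33.0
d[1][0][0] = 89.0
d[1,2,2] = 72.0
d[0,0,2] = -61.0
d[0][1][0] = 56.0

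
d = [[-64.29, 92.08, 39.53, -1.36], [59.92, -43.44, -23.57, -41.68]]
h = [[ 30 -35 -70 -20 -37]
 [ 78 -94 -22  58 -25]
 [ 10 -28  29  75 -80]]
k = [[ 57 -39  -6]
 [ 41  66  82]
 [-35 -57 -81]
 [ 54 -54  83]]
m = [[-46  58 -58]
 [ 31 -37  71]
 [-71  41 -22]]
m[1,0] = 31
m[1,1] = -37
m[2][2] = -22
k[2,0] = -35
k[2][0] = -35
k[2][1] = -57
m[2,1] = 41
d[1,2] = -23.57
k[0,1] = -39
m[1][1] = -37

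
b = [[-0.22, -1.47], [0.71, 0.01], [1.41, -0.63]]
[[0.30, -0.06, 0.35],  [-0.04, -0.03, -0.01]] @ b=[[0.38, -0.66],[-0.03, 0.06]]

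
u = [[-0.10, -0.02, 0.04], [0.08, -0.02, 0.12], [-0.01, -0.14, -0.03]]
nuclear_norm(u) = 0.40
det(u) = -0.00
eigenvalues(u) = [(-0.11+0j), (-0.02+0.14j), (-0.02-0.14j)]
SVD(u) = [[0.31,0.02,-0.95], [-0.72,0.65,-0.22], [0.62,0.76,0.22]] @ diag([0.15416214633090916, 0.1388378983873611, 0.10372111940211673]) @ [[-0.62, -0.51, -0.6], [0.31, -0.86, 0.41], [0.72, -0.06, -0.69]]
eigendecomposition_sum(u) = [[-0.10-0.00j,0.02+0.00j,0.02+0.00j],[0.03+0.00j,-0.01-0.00j,(-0.01-0j)],[0.04+0.00j,-0.01-0.00j,-0.01-0.00j]] + [[(-0+0.01j), (-0.02+0.01j), 0.01+0.02j], [0.02+0.02j, (-0.01+0.07j), 0.06+0.00j], [-0.03+0.02j, -0.07-0.01j, -0.01+0.06j]] + [[-0.00-0.01j, -0.02-0.01j, (0.01-0.02j)], [0.02-0.02j, (-0.01-0.07j), 0.06-0.00j], [-0.03-0.02j, (-0.07+0.01j), (-0.01-0.06j)]]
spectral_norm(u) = 0.15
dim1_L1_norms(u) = [0.16, 0.22, 0.18]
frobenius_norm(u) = 0.23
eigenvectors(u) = [[-0.88+0.00j,0.16-0.11j,(0.16+0.11j)], [0.28+0.00j,(-0.06-0.69j),(-0.06+0.69j)], [(0.38+0j),(0.7+0j),(0.7-0j)]]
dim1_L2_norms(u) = [0.11, 0.15, 0.14]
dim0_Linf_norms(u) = [0.1, 0.14, 0.12]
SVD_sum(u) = [[-0.03, -0.02, -0.03], [0.07, 0.06, 0.07], [-0.06, -0.05, -0.06]] + [[0.00, -0.0, 0.0],[0.03, -0.08, 0.04],[0.03, -0.09, 0.04]] + [[-0.07, 0.01, 0.07], [-0.02, 0.0, 0.02], [0.02, -0.0, -0.02]]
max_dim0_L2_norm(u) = 0.14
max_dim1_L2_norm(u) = 0.15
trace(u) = -0.15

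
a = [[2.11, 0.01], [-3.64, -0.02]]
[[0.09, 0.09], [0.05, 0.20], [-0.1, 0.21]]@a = [[-0.14, -0.00], [-0.62, -0.00], [-0.98, -0.01]]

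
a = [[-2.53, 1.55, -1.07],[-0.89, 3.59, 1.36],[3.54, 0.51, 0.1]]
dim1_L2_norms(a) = [3.15, 3.94, 3.58]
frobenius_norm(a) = 6.19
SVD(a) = [[-0.61, 0.15, 0.78], [-0.58, -0.75, -0.31], [0.54, -0.64, 0.54]] @ diag([4.832115986745532, 3.646262106782816, 1.2787602352583454]) @ [[0.82, -0.57, -0.02], [-0.54, -0.77, -0.34], [0.18, 0.29, -0.94]]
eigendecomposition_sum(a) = [[-1.28+0.58j, (0.45+0.05j), (-0.65-0.52j)], [-0.54-0.43j, (0.08+0.21j), (0.08-0.4j)], [1.74+1.14j, (-0.29-0.6j), -0.14+1.22j]] + [[-1.28-0.58j, 0.45-0.05j, (-0.65+0.52j)], [-0.54+0.43j, 0.08-0.21j, 0.08+0.40j], [1.74-1.14j, (-0.29+0.6j), (-0.14-1.22j)]] + [[0.03-0.00j,(0.65+0j),(0.23-0j)], [(0.18-0j),(3.44+0j),1.19-0.00j], [(0.06-0j),(1.08+0j),(0.38-0j)]]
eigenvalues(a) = [(-1.34+2.01j), (-1.34-2.01j), (3.85+0j)]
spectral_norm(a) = 4.83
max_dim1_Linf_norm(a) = 3.59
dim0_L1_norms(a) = [6.96, 5.65, 2.53]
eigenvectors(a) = [[(0.29-0.46j), 0.29+0.46j, (0.18+0j)], [0.26+0.02j, (0.26-0.02j), 0.94+0.00j], [(-0.8+0j), (-0.8-0j), 0.30+0.00j]]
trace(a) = 1.16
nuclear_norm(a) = 9.76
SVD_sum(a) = [[-2.42, 1.67, 0.05], [-2.3, 1.58, 0.05], [2.16, -1.49, -0.04]] + [[-0.29,  -0.41,  -0.18], [1.48,  2.12,  0.94], [1.25,  1.80,  0.8]] + [[0.18,0.29,-0.94], [-0.07,-0.12,0.37], [0.13,0.2,-0.65]]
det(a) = 22.53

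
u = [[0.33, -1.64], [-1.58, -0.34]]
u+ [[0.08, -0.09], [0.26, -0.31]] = [[0.41, -1.73], [-1.32, -0.65]]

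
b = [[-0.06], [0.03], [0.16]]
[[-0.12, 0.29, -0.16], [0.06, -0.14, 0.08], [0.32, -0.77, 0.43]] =b@[[2.03,-4.83,2.7]]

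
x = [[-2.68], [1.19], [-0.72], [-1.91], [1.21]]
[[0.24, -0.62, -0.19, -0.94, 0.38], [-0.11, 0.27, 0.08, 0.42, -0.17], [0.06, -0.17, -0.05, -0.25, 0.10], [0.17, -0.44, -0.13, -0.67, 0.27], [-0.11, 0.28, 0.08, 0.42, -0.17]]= x@[[-0.09,0.23,0.07,0.35,-0.14]]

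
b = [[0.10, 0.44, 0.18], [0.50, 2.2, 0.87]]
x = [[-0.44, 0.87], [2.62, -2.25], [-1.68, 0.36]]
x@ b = [[0.39,  1.72,  0.68], [-0.86,  -3.8,  -1.49], [0.01,  0.05,  0.01]]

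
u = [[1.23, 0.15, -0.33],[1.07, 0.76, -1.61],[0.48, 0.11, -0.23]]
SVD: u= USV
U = [[-0.46, 0.83, -0.31], [-0.86, -0.5, -0.07], [-0.22, 0.23, 0.95]]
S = [2.37, 0.8, 0.0]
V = [[-0.67,-0.32,0.67],[0.74,-0.29,0.61],[0.00,0.9,0.43]]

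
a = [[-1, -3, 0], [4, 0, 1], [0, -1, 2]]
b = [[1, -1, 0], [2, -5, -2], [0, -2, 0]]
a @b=[[-7, 16, 6], [4, -6, 0], [-2, 1, 2]]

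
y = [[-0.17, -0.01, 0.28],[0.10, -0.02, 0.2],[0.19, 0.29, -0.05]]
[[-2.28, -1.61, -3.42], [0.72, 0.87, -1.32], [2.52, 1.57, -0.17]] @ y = [[-0.42, -0.94, -0.79], [-0.29, -0.41, 0.44], [-0.30, -0.11, 1.03]]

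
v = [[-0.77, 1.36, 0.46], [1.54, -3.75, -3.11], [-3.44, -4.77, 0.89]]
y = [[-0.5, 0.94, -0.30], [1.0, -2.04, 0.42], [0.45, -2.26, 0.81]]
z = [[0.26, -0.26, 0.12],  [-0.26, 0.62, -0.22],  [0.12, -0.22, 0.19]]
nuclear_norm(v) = 11.70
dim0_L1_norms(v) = [5.75, 9.88, 4.46]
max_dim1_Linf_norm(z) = 0.62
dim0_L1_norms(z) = [0.64, 1.1, 0.53]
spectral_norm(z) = 0.85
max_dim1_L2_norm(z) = 0.71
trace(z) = 1.07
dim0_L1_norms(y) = [1.95, 5.24, 1.53]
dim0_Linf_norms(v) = [3.44, 4.77, 3.11]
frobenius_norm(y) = 3.54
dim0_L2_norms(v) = [3.85, 6.22, 3.27]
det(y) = 0.17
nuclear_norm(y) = 4.11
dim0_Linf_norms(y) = [1.0, 2.26, 0.81]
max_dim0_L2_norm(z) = 0.71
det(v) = 17.37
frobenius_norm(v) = 8.01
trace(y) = -1.73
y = v @ z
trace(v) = -3.63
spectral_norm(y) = 3.50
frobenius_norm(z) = 0.87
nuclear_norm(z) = 1.07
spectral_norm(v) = 6.55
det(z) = 0.01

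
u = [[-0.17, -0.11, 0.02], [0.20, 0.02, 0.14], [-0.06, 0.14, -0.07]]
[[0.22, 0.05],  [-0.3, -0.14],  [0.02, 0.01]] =u@[[-1.00,-0.12], [-0.6,-0.37], [-0.6,-0.79]]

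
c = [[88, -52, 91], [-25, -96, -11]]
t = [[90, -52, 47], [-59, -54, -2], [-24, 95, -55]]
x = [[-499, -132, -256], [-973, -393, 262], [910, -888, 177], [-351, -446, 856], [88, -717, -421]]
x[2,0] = 910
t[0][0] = 90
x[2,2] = 177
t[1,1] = -54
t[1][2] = -2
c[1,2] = -11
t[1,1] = -54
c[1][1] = -96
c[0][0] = 88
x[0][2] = -256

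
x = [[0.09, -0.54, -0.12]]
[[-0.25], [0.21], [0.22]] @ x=[[-0.02, 0.14, 0.03], [0.02, -0.11, -0.03], [0.02, -0.12, -0.03]]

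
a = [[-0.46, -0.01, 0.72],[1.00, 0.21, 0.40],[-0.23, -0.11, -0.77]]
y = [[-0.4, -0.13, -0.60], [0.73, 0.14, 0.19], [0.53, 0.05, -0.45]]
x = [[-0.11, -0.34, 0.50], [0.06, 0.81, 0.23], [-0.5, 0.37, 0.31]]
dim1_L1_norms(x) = [0.95, 1.1, 1.18]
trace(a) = -1.02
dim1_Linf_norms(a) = [0.72, 1.0, 0.77]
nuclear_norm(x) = 2.03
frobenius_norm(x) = 1.25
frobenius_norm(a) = 1.61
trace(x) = 1.01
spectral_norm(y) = 1.03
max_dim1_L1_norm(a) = 1.61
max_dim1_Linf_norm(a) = 1.0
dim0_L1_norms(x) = [0.67, 1.52, 1.04]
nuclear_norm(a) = 2.27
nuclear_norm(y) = 1.78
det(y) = -0.00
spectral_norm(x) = 0.99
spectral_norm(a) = 1.25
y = x @ a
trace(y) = -0.71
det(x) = 0.24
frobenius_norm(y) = 1.27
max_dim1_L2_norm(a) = 1.1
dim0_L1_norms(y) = [1.66, 0.32, 1.24]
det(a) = 0.00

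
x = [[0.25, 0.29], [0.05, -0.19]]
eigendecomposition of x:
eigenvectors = [[0.99, -0.52],[0.11, 0.85]]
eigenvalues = [0.28, -0.22]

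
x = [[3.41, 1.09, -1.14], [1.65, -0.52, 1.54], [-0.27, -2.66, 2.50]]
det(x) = 9.75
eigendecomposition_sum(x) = [[3.40+0.00j, (1.38-0j), -1.05+0.00j], [(0.67+0j), 0.27-0.00j, (-0.2+0j)], [(-1.61-0j), -0.66+0.00j, 0.50-0.00j]] + [[(0.01+0.15j), -0.15-0.21j, (-0.05+0.23j)], [(0.49-0.35j), (-0.4+0.95j), 0.87-0.34j], [(0.67+0.03j), -1.00+0.57j, 1.00+0.30j]] + [[0.01-0.15j, -0.15+0.21j, -0.05-0.23j], [(0.49+0.35j), (-0.4-0.95j), 0.87+0.34j], [0.67-0.03j, (-1-0.57j), (1-0.3j)]]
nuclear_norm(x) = 8.61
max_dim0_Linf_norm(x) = 3.41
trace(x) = 5.39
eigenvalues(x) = [(4.17+0j), (0.61+1.4j), (0.61-1.4j)]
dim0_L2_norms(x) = [3.8, 2.92, 3.15]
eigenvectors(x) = [[-0.89+0.00j, 0.01+0.16j, 0.01-0.16j], [-0.17+0.00j, 0.52-0.40j, 0.52+0.40j], [(0.42+0j), (0.73+0j), 0.73-0.00j]]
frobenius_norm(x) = 5.73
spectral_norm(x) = 4.53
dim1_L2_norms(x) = [3.76, 2.32, 3.66]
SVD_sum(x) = [[1.74, 1.89, -1.88], [-0.17, -0.19, 0.19], [-1.75, -1.90, 1.90]] + [[1.65, -0.60, 0.92], [1.87, -0.68, 1.04], [1.45, -0.53, 0.81]] + [[0.03,-0.20,-0.17],[-0.04,0.35,0.31],[0.03,-0.23,-0.20]]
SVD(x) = [[-0.70, -0.57, 0.42], [0.07, -0.65, -0.76], [0.71, -0.50, 0.50]] @ diag([4.527702463288971, 3.462952656446234, 0.6218273901485588]) @ [[-0.55, -0.59, 0.59], [-0.83, 0.30, -0.46], [0.1, -0.75, -0.66]]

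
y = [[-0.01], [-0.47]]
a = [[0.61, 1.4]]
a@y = [[-0.66]]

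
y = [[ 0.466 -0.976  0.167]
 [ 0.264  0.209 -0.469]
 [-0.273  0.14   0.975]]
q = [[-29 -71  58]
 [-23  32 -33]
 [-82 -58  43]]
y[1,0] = 0.264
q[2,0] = -82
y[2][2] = 0.975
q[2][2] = 43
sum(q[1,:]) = -24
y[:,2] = [0.167, -0.469, 0.975]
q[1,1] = 32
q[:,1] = [-71, 32, -58]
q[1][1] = 32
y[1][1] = 0.209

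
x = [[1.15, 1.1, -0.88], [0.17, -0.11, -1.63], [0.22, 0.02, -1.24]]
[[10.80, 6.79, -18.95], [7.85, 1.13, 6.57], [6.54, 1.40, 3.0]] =x@ [[4.92, 2.24, -4.22], [1.17, 3.29, -15.55], [-4.38, -0.68, -3.42]]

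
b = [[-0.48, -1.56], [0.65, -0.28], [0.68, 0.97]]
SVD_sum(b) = [[-0.64, -1.49], [-0.0, -0.0], [0.46, 1.07]] + [[0.16, -0.07], [0.65, -0.28], [0.22, -0.1]]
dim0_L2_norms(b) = [1.06, 1.86]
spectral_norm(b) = 1.99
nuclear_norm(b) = 2.76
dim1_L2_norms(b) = [1.63, 0.71, 1.18]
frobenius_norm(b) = 2.14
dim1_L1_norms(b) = [2.04, 0.93, 1.65]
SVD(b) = [[-0.81,-0.23], [-0.0,-0.92], [0.58,-0.32]] @ diag([1.9945555452743573, 0.7680808400261737]) @ [[0.39, 0.92], [-0.92, 0.39]]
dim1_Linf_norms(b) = [1.56, 0.65, 0.97]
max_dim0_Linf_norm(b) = 1.56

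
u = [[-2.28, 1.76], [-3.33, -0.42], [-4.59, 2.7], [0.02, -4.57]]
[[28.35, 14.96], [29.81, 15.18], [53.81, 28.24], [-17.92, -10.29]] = u @ [[-9.44, -4.84], [3.88, 2.23]]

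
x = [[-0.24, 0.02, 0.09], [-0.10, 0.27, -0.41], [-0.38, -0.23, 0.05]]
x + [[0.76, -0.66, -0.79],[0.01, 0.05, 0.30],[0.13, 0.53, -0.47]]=[[0.52, -0.64, -0.7], [-0.09, 0.32, -0.11], [-0.25, 0.30, -0.42]]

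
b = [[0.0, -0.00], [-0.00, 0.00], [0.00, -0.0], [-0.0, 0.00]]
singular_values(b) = [0.0, 0.0]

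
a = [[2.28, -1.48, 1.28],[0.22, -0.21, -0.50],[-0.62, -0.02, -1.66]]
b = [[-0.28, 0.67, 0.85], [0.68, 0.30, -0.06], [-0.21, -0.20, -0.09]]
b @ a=[[-1.02, 0.26, -2.1], [1.65, -1.07, 0.82], [-0.47, 0.35, -0.02]]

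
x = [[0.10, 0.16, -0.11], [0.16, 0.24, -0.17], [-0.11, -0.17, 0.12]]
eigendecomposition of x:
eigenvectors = [[-0.47, -0.79, 0.4], [-0.72, 0.6, 0.34], [0.51, 0.13, 0.85]]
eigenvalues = [0.46, -0.0, 0.0]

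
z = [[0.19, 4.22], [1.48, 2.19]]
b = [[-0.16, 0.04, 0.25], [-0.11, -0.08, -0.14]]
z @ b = [[-0.49, -0.33, -0.54], [-0.48, -0.12, 0.06]]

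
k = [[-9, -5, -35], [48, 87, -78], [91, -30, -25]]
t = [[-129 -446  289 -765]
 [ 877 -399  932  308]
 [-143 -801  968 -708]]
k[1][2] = -78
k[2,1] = -30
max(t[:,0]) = 877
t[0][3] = -765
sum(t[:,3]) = -1165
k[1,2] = -78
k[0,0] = -9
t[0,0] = -129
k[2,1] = -30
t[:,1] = [-446, -399, -801]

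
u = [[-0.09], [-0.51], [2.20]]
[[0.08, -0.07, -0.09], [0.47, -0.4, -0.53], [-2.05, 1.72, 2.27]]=u @ [[-0.93, 0.78, 1.03]]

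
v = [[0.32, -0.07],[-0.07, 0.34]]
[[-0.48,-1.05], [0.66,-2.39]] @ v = [[-0.08, -0.32], [0.38, -0.86]]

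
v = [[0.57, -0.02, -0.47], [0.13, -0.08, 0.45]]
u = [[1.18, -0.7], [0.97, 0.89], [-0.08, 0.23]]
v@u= [[0.69,  -0.52], [0.04,  -0.06]]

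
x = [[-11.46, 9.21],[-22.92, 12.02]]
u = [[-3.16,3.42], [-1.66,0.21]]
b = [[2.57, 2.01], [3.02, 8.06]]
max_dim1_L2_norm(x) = 25.88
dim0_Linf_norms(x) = [22.92, 12.02]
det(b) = 14.64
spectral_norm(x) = 29.66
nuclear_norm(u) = 5.87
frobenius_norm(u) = 4.95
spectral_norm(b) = 9.06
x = b @ u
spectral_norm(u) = 4.84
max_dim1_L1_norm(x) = 34.94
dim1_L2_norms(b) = [3.26, 8.61]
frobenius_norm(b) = 9.20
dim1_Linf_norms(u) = [3.42, 1.66]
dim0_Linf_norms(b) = [3.02, 8.06]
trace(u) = -2.95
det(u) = 5.01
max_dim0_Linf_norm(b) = 8.06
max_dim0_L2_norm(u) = 3.57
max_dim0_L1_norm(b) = 10.07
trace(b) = 10.63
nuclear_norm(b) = 10.68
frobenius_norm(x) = 29.77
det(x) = 73.34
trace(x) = 0.56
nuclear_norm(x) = 32.13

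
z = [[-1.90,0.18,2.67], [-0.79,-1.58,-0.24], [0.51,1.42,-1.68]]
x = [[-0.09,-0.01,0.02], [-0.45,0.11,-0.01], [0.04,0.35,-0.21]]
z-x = [[-1.81, 0.19, 2.65],[-0.34, -1.69, -0.23],[0.47, 1.07, -1.47]]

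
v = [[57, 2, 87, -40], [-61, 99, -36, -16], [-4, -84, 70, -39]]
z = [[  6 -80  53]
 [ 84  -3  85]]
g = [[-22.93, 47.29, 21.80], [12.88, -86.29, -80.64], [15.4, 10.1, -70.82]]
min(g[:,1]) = -86.29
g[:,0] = [-22.93, 12.88, 15.4]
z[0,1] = -80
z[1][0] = 84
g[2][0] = 15.4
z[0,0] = 6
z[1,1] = -3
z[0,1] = -80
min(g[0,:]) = -22.93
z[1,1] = -3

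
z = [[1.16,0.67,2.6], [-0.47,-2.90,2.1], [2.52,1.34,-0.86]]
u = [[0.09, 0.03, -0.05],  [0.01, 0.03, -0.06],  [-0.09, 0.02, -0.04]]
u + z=[[1.25,0.70,2.55], [-0.46,-2.87,2.04], [2.43,1.36,-0.90]]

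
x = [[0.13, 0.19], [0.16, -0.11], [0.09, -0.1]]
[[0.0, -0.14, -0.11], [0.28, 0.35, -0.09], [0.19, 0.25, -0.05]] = x@[[1.21, 1.15, -0.67],[-0.81, -1.5, -0.12]]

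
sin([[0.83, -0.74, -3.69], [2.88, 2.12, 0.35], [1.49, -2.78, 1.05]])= [[1.61, -10.06, -12.56], [7.11, 1.4, 9.27], [11.5, -5.90, 1.46]]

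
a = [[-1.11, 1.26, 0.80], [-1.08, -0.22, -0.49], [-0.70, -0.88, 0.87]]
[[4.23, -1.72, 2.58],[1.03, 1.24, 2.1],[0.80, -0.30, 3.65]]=a @ [[-1.64, -0.35, -2.38], [1.32, -0.78, -0.91], [0.93, -1.41, 1.36]]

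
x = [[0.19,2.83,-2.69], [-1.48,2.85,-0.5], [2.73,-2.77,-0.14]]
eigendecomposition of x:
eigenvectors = [[(0.77+0j),(0.77-0j),0.68+0.00j],[0.25+0.26j,(0.25-0.26j),(0.55+0j)],[-0.01-0.52j,-0.01+0.52j,(0.48+0j)]]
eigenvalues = [(1.16+2.75j), (1.16-2.75j), (0.57+0j)]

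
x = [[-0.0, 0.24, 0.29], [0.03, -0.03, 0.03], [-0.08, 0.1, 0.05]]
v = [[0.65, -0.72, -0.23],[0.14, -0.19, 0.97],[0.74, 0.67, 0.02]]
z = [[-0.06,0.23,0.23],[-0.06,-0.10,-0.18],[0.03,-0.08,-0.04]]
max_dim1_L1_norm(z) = 0.52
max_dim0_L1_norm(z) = 0.45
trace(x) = 0.02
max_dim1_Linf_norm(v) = 0.97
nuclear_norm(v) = 2.99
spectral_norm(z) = 0.39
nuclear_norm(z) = 0.51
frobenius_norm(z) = 0.41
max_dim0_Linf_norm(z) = 0.23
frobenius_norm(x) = 0.40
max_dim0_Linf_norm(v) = 0.97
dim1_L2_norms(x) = [0.38, 0.05, 0.14]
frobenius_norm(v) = 1.73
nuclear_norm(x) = 0.51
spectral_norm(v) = 1.00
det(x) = -0.00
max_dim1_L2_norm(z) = 0.33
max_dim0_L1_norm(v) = 1.58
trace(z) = -0.20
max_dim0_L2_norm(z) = 0.29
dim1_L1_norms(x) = [0.53, 0.09, 0.23]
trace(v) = 0.48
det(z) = 0.00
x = v @ z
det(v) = -0.99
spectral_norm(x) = 0.39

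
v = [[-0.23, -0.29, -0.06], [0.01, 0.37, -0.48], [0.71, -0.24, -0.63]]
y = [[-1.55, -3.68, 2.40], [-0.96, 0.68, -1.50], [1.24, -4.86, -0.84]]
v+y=[[-1.78, -3.97, 2.34], [-0.95, 1.05, -1.98], [1.95, -5.1, -1.47]]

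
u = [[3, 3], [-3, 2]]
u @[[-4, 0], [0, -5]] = [[-12, -15], [12, -10]]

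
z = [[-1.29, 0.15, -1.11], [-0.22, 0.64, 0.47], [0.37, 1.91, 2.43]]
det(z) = -0.01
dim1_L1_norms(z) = [2.55, 1.33, 4.71]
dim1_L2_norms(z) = [1.71, 0.82, 3.11]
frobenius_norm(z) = 3.65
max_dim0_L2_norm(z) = 2.71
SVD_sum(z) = [[-0.23,-0.60,-0.88], [0.15,0.38,0.55], [0.66,1.70,2.49]] + [[-1.06, 0.75, -0.23], [-0.37, 0.26, -0.08], [-0.29, 0.21, -0.06]] + [[-0.00,-0.0,0.0],[0.0,0.00,-0.00],[-0.00,-0.0,0.00]]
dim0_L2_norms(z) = [1.36, 2.02, 2.71]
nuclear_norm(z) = 4.79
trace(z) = 1.78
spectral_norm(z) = 3.35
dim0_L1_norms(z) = [1.88, 2.7, 4.01]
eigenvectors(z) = [[-0.96,0.56,-0.25], [-0.19,0.61,0.23], [0.21,-0.57,0.94]]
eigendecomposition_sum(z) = [[-1.26, 0.69, -0.50],[-0.24, 0.13, -0.1],[0.27, -0.15, 0.11]] + [[-0.00,0.0,-0.00], [-0.00,0.0,-0.00], [0.0,-0.00,0.0]] + [[-0.03, -0.54, -0.61], [0.02, 0.5, 0.57], [0.1, 2.06, 2.32]]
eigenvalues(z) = [-1.02, 0.0, 2.8]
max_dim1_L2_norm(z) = 3.11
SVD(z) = [[-0.33, -0.91, 0.24], [0.2, -0.32, -0.93], [0.92, -0.25, 0.29]] @ diag([3.348472238070202, 1.4405647556557568, 0.0026183268705517824]) @ [[0.21, 0.55, 0.81], [0.8, -0.57, 0.18], [-0.56, -0.61, 0.56]]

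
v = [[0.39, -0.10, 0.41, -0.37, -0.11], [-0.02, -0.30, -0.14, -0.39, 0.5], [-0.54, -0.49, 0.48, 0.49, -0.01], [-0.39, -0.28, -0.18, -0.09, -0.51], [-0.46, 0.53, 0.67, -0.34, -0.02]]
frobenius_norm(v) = 1.89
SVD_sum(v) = [[0.04,0.0,-0.03,-0.01,0.01],[0.19,0.0,-0.18,-0.06,0.06],[-0.55,-0.01,0.52,0.17,-0.18],[-0.17,-0.00,0.16,0.05,-0.06],[-0.47,-0.01,0.45,0.14,-0.15]] + [[0.08, 0.25, 0.18, -0.23, 0.05], [0.01, 0.02, 0.02, -0.02, 0.00], [-0.1, -0.31, -0.22, 0.28, -0.07], [-0.07, -0.22, -0.16, 0.21, -0.05], [0.15, 0.47, 0.33, -0.43, 0.1]] + [[0.0, -0.08, 0.05, -0.02, 0.12],[0.01, -0.29, 0.18, -0.08, 0.43],[0.01, -0.17, 0.11, -0.05, 0.25],[-0.01, 0.16, -0.10, 0.04, -0.23],[-0.00, 0.02, -0.01, 0.01, -0.03]] + [[-0.03, -0.15, -0.01, -0.22, -0.14], [-0.02, -0.11, -0.01, -0.16, -0.1], [0.01, 0.03, 0.0, 0.05, 0.03], [-0.06, -0.24, -0.02, -0.36, -0.22], [-0.00, -0.01, -0.00, -0.01, -0.01]] + [[0.3,-0.12,0.23,0.12,-0.16],[-0.2,0.08,-0.15,-0.08,0.11],[0.09,-0.04,0.07,0.04,-0.05],[-0.08,0.03,-0.06,-0.03,0.04],[-0.13,0.05,-0.10,-0.05,0.07]]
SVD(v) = [[-0.05, -0.39, 0.22, 0.49, -0.75], [-0.24, -0.03, 0.76, 0.35, 0.49], [0.71, 0.47, 0.45, -0.11, -0.23], [0.22, 0.34, -0.41, 0.79, 0.21], [0.62, -0.71, -0.06, 0.02, 0.33]] @ diag([1.1139948403864794, 1.0354283974552922, 0.728109252726278, 0.6199309075242206, 0.5954377510084871]) @ [[-0.69, -0.01, 0.65, 0.21, -0.22],[-0.2, -0.63, -0.45, 0.58, -0.13],[0.02, -0.53, 0.32, -0.14, 0.77],[-0.11, -0.5, -0.05, -0.73, -0.45],[-0.68, 0.26, -0.51, -0.26, 0.36]]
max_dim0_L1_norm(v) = 1.88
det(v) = 0.31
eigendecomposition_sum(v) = [[(0.1+0.18j),(0.04+0.07j),(0.17-0.14j),-0.11-0.12j,0.10+0.01j], [(0.14+0.05j),0.05+0.02j,(0.02-0.15j),-0.11-0.01j,(0.06-0.04j)], [-0.35+0.20j,(-0.13+0.07j),0.27+0.33j,0.23-0.22j,(-0.01+0.2j)], [(-0.16-0.16j),-0.06-0.06j,-0.14+0.19j,0.15+0.09j,(-0.11+0.02j)], [(-0.02+0.21j),(-0+0.08j),0.22-0.02j,(-0.03-0.16j),0.08+0.06j]] + [[(0.1-0.18j), (0.04-0.07j), (0.17+0.14j), (-0.11+0.12j), 0.10-0.01j], [0.14-0.05j, 0.05-0.02j, 0.02+0.15j, -0.11+0.01j, (0.06+0.04j)], [(-0.35-0.2j), (-0.13-0.07j), 0.27-0.33j, (0.23+0.22j), -0.01-0.20j], [-0.16+0.16j, (-0.06+0.06j), (-0.14-0.19j), (0.15-0.09j), -0.11-0.02j], [-0.02-0.21j, -0.00-0.08j, 0.22+0.02j, (-0.03+0.16j), (0.08-0.06j)]] + [[(0.28-0j), (-0.16-0j), (0.01+0j), 0.04+0.00j, (-0.19+0j)],  [-0.24+0.00j, (0.13+0j), (-0.01-0j), -0.03-0.00j, 0.16-0.00j],  [0.14-0.00j, -0.08-0.00j, (0.01+0j), 0.02+0.00j, -0.10+0.00j],  [(0.12-0j), -0.06-0.00j, 0.00+0.00j, 0.02+0.00j, (-0.08+0j)],  [-0.30+0.00j, 0.17+0.00j, -0.01-0.00j, -0.04-0.00j, 0.21-0.00j]] + [[-0.08-0.00j, -0.18+0.00j, (-0.02+0j), -0.17-0.00j, (-0+0j)], [(-0.08-0j), (-0.2+0j), -0.02+0.00j, -0.18-0.00j, (-0+0j)], [-0.00-0.00j, (-0+0j), (-0+0j), (-0-0j), (-0+0j)], [(-0.17-0j), -0.40+0.00j, (-0.04+0j), (-0.36-0j), (-0+0j)], [-0.08-0.00j, (-0.19+0j), -0.02+0.00j, (-0.17-0j), (-0+0j)]] + [[-0.01-0.00j, (0.17+0j), (0.08+0j), (-0.02-0j), (-0.12+0j)],  [(0.03+0j), -0.33-0.00j, (-0.15-0j), (0.04+0j), 0.23-0.00j],  [(0.01+0j), -0.16-0.00j, -0.07-0.00j, 0.02+0.00j, (0.11-0j)],  [-0.02-0.00j, (0.3+0j), (0.14+0j), (-0.04-0j), -0.21+0.00j],  [(-0.05-0j), (0.56+0j), (0.26+0j), (-0.08-0j), (-0.39+0j)]]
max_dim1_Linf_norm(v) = 0.67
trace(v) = 0.46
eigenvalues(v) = [(0.65+0.68j), (0.65-0.68j), (0.64+0j), (-0.64+0j), (-0.85+0j)]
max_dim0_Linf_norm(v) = 0.67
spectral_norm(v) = 1.11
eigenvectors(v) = [[(0.01-0.36j), (0.01+0.36j), (0.55+0j), -0.35+0.00j, 0.22+0.00j], [(-0.17-0.19j), (-0.17+0.19j), -0.46+0.00j, -0.38+0.00j, -0.44+0.00j], [0.71+0.00j, (0.71-0j), 0.27+0.00j, -0.00+0.00j, -0.21+0.00j], [0.10+0.39j, (0.1-0.39j), 0.23+0.00j, -0.78+0.00j, (0.4+0j)], [(0.21-0.31j), (0.21+0.31j), (-0.59+0j), -0.36+0.00j, 0.74+0.00j]]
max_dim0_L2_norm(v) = 0.95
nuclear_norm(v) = 4.09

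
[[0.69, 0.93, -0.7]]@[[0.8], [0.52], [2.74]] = [[-0.88]]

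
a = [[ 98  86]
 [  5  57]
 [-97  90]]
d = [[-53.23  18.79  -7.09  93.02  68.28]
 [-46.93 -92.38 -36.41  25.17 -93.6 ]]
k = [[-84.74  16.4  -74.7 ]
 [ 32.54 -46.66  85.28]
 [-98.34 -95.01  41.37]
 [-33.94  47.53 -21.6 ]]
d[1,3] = 25.17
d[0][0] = -53.23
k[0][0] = -84.74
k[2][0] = -98.34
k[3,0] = -33.94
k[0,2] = -74.7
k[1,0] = 32.54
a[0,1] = 86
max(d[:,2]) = -7.09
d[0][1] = 18.79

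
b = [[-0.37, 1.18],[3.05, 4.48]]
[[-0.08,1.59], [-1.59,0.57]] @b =[[4.88, 7.03], [2.33, 0.68]]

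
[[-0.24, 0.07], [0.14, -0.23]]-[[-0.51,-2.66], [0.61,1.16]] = [[0.27,2.73], [-0.47,-1.39]]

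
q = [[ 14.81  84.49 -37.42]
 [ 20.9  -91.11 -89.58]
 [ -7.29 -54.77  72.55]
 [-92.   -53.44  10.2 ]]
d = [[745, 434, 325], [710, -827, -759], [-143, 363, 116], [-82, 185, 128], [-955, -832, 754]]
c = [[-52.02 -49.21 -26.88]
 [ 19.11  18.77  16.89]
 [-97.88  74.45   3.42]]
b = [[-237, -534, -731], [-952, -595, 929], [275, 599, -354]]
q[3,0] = -92.0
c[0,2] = -26.88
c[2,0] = -97.88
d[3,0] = -82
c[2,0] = -97.88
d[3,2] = 128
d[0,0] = 745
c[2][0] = -97.88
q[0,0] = 14.81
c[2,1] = 74.45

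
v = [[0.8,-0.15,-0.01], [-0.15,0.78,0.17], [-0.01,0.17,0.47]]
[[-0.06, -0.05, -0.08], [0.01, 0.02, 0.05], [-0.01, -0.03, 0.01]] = v @ [[-0.08,  -0.06,  -0.09], [0.00,  0.03,  0.05], [-0.02,  -0.07,  0.0]]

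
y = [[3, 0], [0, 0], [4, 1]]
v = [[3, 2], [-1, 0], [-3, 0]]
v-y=[[0, 2], [-1, 0], [-7, -1]]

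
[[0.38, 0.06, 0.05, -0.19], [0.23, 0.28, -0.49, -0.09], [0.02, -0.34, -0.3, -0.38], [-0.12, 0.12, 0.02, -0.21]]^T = [[0.38, 0.23, 0.02, -0.12], [0.06, 0.28, -0.34, 0.12], [0.05, -0.49, -0.30, 0.02], [-0.19, -0.09, -0.38, -0.21]]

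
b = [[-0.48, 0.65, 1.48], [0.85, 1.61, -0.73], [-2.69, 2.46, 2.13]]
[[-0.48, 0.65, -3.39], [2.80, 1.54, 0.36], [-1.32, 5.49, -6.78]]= b@[[1.07, -1.24, 0.35], [0.99, 1.36, -0.79], [-0.41, -0.56, -1.83]]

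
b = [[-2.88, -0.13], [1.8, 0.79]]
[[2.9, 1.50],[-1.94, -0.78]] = b @ [[-1.00, -0.53], [-0.18, 0.22]]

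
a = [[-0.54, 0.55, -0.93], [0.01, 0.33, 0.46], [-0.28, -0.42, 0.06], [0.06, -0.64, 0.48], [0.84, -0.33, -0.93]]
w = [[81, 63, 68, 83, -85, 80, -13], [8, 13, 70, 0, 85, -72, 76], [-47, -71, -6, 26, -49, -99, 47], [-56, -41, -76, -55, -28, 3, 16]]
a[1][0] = 0.008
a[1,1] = 0.334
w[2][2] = -6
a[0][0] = -0.543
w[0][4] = -85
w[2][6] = 47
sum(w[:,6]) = 126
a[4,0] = 0.84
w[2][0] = -47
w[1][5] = -72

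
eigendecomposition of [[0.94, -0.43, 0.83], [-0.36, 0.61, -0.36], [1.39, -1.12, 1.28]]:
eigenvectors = [[-0.51, 0.64, 0.66], [0.25, -0.07, 0.74], [-0.82, -0.76, -0.10]]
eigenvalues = [2.49, 0.0, 0.34]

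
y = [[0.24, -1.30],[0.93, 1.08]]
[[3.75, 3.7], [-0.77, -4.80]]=y@ [[2.08, -1.53], [-2.5, -3.13]]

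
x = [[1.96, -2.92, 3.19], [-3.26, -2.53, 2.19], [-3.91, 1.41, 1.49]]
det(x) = -48.84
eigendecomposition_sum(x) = [[(1.15+1.14j), -0.61-0.49j, 1.15-0.49j], [(-1.26+0.68j), 0.57-0.39j, 0.12+1.10j], [-1.93+1.73j, 0.84-0.93j, (0.67+1.88j)]] + [[1.15-1.14j, (-0.61+0.49j), (1.15+0.49j)], [-1.26-0.68j, 0.57+0.39j, (0.12-1.1j)], [(-1.93-1.73j), (0.84+0.93j), (0.67-1.88j)]] + [[-0.34-0.00j, (-1.69+0j), 0.90-0.00j], [-0.75-0.00j, -3.67+0.00j, 1.94-0.00j], [(-0.05-0j), -0.27+0.00j, 0.14-0.00j]]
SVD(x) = [[0.18, -0.87, 0.47], [0.78, -0.17, -0.61], [0.60, 0.47, 0.64]] @ diag([5.776805307281727, 5.2853289840357744, 1.599630573686638]) @ [[-0.79, -0.28, 0.55], [-0.57, 0.68, -0.46], [0.25, 0.67, 0.7]]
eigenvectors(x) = [[(-0.03-0.48j),(-0.03+0.48j),(-0.42+0j)], [(0.41+0.1j),0.41-0.10j,(-0.91+0j)], [0.77+0.00j,(0.77-0j),-0.07+0.00j]]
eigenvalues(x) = [(2.4+2.62j), (2.4-2.62j), (-3.87+0j)]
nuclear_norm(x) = 12.66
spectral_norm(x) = 5.78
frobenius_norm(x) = 7.99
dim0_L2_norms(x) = [5.46, 4.11, 4.15]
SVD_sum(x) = [[-0.82,-0.29,0.57], [-3.52,-1.27,2.46], [-2.75,-0.99,1.92]] + [[2.59, -3.13, 2.1], [0.50, -0.61, 0.41], [-1.42, 1.71, -1.15]] + [[0.18, 0.50, 0.52], [-0.24, -0.65, -0.68], [0.25, 0.69, 0.72]]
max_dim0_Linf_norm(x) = 3.91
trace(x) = 0.92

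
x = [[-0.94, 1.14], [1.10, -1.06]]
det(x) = -0.26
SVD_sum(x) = [[-1.0, 1.08], [1.04, -1.12]] + [[0.06, 0.06], [0.06, 0.06]]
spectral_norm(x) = 2.12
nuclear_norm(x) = 2.24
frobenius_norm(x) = 2.13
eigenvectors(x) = [[0.73,-0.69],[0.68,0.72]]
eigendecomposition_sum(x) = [[0.06,0.06], [0.06,0.06]] + [[-1.0, 1.08], [1.04, -1.12]]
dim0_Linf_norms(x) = [1.1, 1.14]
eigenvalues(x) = [0.12, -2.12]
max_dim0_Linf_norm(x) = 1.14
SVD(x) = [[-0.7, 0.72], [0.72, 0.70]] @ diag([2.1218059714287953, 0.12140601142079713]) @ [[0.68, -0.73], [0.73, 0.68]]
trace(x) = -2.00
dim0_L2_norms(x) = [1.45, 1.56]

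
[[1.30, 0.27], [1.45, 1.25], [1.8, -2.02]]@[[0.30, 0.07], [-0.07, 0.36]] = [[0.37, 0.19], [0.35, 0.55], [0.68, -0.6]]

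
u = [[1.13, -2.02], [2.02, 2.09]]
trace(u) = 3.22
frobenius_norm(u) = 3.72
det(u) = 6.44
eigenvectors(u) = [[0.17-0.69j, 0.17+0.69j],[-0.71+0.00j, (-0.71-0j)]]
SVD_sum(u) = [[-0.58, -1.20], [1.20, 2.49]] + [[1.71, -0.82], [0.82, -0.4]]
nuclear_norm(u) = 5.17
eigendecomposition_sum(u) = [[0.57+1.18j, (-1.01+0.83j)], [1.01-0.83j, 1.04+0.78j]] + [[0.57-1.18j,  (-1.01-0.83j)], [(1.01+0.83j),  1.04-0.78j]]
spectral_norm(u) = 3.06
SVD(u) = [[-0.43, 0.90], [0.90, 0.43]] @ diag([3.063118270617898, 2.1031182706178977]) @ [[0.43, 0.90], [0.90, -0.43]]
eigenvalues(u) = [(1.61+1.96j), (1.61-1.96j)]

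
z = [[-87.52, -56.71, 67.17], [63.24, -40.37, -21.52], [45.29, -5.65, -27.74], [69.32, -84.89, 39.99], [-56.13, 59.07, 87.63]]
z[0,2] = 67.17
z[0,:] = [-87.52, -56.71, 67.17]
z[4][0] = -56.13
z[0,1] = -56.71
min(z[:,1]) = -84.89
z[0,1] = -56.71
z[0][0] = -87.52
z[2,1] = -5.65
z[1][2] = -21.52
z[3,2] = 39.99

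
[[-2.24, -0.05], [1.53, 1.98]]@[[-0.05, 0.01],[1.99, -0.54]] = [[0.01,0.00], [3.86,-1.05]]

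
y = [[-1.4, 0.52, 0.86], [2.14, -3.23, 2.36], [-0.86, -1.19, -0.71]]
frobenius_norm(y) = 5.12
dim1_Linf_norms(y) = [1.4, 3.23, 1.19]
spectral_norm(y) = 4.58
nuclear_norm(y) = 7.82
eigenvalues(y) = [(-3.35+0j), (-0.99+1.61j), (-0.99-1.61j)]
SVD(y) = [[-0.15,-0.27,-0.95], [0.99,-0.02,-0.14], [0.02,-0.96,0.27]] @ diag([4.5800556481821255, 1.631051682987021, 1.6045749178459128]) @ [[0.5, -0.72, 0.48],[0.71, 0.66, 0.24],[0.49, -0.22, -0.84]]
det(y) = -11.99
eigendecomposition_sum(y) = [[-1.29-0.00j,  0.99-0.00j,  (-0.46+0j)], [3.16+0.00j,  -2.42+0.00j,  (1.14-0j)], [(1.01+0j),  -0.77+0.00j,  (0.36-0j)]] + [[-0.06+0.65j,(-0.23+0.18j),0.66+0.26j], [(-0.51+0.73j),-0.40+0.06j,0.61+0.76j], [-0.93-0.24j,-0.21-0.39j,(-0.54+0.9j)]] + [[(-0.06-0.65j), -0.23-0.18j, 0.66-0.26j], [(-0.51-0.73j), (-0.4-0.06j), 0.61-0.76j], [-0.93+0.24j, -0.21+0.39j, -0.54-0.90j]]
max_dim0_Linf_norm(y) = 3.23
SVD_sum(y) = [[-0.34,0.48,-0.32], [2.28,-3.26,2.17], [0.04,-0.06,0.04]] + [[-0.32, -0.29, -0.11], [-0.03, -0.02, -0.01], [-1.12, -1.03, -0.38]] + [[-0.75, 0.34, 1.29], [-0.11, 0.05, 0.2], [0.21, -0.10, -0.37]]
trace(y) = -5.34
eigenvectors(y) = [[(-0.36+0j), (-0.07-0.44j), -0.07+0.44j],  [0.89+0.00j, 0.21-0.57j, (0.21+0.57j)],  [(0.28+0j), (0.66+0j), 0.66-0.00j]]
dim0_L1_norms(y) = [4.4, 4.94, 3.93]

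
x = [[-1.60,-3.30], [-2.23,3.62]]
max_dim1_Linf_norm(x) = 3.62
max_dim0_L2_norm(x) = 4.9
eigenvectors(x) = [[-0.94, 0.46], [-0.33, -0.89]]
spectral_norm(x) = 4.95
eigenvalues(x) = [-2.75, 4.77]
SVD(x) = [[-0.61, 0.80], [0.80, 0.61]] @ diag([4.945224677403093, 2.6593331664166246]) @ [[-0.16, 0.99], [-0.99, -0.16]]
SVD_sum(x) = [[0.49, -2.96], [-0.64, 3.88]] + [[-2.09, -0.34], [-1.59, -0.26]]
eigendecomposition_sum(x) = [[-2.33, -1.21],[-0.82, -0.42]] + [[0.73, -2.09], [-1.41, 4.04]]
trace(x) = 2.02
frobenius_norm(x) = 5.61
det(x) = -13.15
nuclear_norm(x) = 7.60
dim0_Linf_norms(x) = [2.23, 3.62]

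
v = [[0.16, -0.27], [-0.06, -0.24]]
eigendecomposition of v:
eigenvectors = [[0.99, 0.53], [-0.14, 0.85]]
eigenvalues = [0.2, -0.28]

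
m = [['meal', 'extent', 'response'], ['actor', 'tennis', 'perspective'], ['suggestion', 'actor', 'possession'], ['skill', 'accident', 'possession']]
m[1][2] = 'perspective'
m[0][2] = 'response'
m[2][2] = 'possession'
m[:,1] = ['extent', 'tennis', 'actor', 'accident']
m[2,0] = 'suggestion'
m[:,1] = ['extent', 'tennis', 'actor', 'accident']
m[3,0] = 'skill'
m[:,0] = ['meal', 'actor', 'suggestion', 'skill']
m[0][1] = 'extent'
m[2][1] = 'actor'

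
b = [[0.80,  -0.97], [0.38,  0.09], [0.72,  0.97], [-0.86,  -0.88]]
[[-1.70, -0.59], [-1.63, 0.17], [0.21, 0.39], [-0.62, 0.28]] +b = [[-0.9, -1.56], [-1.25, 0.26], [0.93, 1.36], [-1.48, -0.6]]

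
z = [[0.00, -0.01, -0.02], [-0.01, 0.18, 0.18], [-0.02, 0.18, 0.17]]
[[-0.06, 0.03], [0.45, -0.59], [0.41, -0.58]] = z@[[0.39, -1.2], [-1.38, -3.69], [3.89, 0.34]]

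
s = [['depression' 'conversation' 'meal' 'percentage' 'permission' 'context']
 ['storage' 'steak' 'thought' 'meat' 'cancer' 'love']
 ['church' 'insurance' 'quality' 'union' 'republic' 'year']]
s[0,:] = ['depression', 'conversation', 'meal', 'percentage', 'permission', 'context']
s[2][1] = 'insurance'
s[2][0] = 'church'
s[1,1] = 'steak'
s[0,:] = ['depression', 'conversation', 'meal', 'percentage', 'permission', 'context']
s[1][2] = 'thought'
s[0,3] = 'percentage'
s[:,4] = ['permission', 'cancer', 'republic']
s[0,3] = 'percentage'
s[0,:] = ['depression', 'conversation', 'meal', 'percentage', 'permission', 'context']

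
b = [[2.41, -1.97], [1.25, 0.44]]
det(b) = 3.523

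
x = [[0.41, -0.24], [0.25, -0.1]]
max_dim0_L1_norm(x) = 0.66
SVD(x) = [[-0.87, -0.49], [-0.49, 0.87]] @ diag([0.5449627951836215, 0.03486476538934749]) @ [[-0.88, 0.47],[0.47, 0.88]]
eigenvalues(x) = [0.23, 0.08]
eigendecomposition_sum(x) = [[0.52, -0.38], [0.4, -0.29]] + [[-0.11, 0.14], [-0.15, 0.19]]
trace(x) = 0.31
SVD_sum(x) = [[0.42, -0.22], [0.24, -0.13]] + [[-0.01, -0.02], [0.01, 0.03]]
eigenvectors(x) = [[0.79, 0.59], [0.61, 0.81]]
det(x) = 0.02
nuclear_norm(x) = 0.58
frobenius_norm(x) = 0.55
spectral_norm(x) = 0.54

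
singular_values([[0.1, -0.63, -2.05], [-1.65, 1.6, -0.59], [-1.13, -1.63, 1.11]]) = [2.68, 2.25, 1.77]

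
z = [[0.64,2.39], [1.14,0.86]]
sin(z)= [[-0.11,1.05],[0.50,-0.01]]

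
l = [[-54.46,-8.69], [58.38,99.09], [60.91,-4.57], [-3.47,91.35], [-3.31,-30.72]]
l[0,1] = -8.69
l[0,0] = -54.46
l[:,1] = [-8.69, 99.09, -4.57, 91.35, -30.72]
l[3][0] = -3.47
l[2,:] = [60.91, -4.57]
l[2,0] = 60.91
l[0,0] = -54.46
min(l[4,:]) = -30.72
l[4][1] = -30.72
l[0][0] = -54.46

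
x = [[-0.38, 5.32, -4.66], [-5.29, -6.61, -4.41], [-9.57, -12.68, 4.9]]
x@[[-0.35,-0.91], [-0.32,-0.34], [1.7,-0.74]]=[[-9.49, 1.99], [-3.53, 10.32], [15.74, 9.39]]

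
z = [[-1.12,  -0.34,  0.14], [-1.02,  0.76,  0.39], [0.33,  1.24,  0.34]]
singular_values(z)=[1.61, 1.53, 0.05]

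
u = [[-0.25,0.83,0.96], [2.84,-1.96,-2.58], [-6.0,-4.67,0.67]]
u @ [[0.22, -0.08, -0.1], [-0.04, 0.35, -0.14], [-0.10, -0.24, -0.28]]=[[-0.18, 0.08, -0.36], [0.96, -0.29, 0.71], [-1.20, -1.32, 1.07]]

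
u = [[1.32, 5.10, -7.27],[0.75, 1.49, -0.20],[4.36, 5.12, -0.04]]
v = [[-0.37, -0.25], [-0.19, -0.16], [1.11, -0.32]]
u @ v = [[-9.53, 1.18], [-0.78, -0.36], [-2.63, -1.9]]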